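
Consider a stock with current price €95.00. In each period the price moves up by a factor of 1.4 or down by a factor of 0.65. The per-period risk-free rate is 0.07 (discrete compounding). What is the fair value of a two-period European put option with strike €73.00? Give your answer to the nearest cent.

€5.56

Risk-neutral probability p = (1 + 0.07 − 0.65)/(1.4 − 0.65) = 0.4200/0.7500 = 0.5600
Terminal stock prices: S_uu = 186.2, S_ud = 86.45, S_dd = 40.14
Terminal payoffs (K − S): max(-113.2, 0) = 0, max(-13.45, 0) = 0, max(32.86, 0) = 32.86
Node u (S = 133): V_u = 1/1.07·[0.5600·0.0000 + 0.4400·0.0000] = 0.0000
Node d (S = 61.75): V_d = 1/1.07·[0.5600·0.0000 + 0.4400·32.8625] = 13.5136
Node 0 (S = 95): V_0 = 1/1.07·[0.5600·0.0000 + 0.4400·13.5136] = 5.5570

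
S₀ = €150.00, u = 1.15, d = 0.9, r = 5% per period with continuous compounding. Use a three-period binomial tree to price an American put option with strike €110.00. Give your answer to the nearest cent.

€0.03

Risk-neutral probability p = (e^0.05 − 0.9)/(1.15 − 0.9) = 0.1513/0.2500 = 0.6051
Terminal stock prices: S_uuu = 228.1, S_uud = 178.5, S_udd = 139.7, S_ddd = 109.4
Terminal payoffs (K − S): max(-118.1, 0) = 0, max(-68.54, 0) = 0, max(-29.73, 0) = 0, max(0.65, 0) = 0.65
Node uu (S = 198.4): continuation = e^(−0.05)·[0.6051·0.0000 + 0.3949·0.0000] = 0.0000; exercise value = 0.0000 ≤ continuation, so V_uu = 0.0000
Node ud (S = 155.2): continuation = e^(−0.05)·[0.6051·0.0000 + 0.3949·0.0000] = 0.0000; exercise value = 0.0000 ≤ continuation, so V_ud = 0.0000
Node dd (S = 121.5): continuation = e^(−0.05)·[0.6051·0.0000 + 0.3949·0.6500] = 0.2442; exercise value = 0.0000 ≤ continuation, so V_dd = 0.2442
Node u (S = 172.5): continuation = e^(−0.05)·[0.6051·0.0000 + 0.3949·0.0000] = 0.0000; exercise value = 0.0000 ≤ continuation, so V_u = 0.0000
Node d (S = 135): continuation = e^(−0.05)·[0.6051·0.0000 + 0.3949·0.2442] = 0.0917; exercise value = 0.0000 ≤ continuation, so V_d = 0.0917
Node 0 (S = 150): continuation = e^(−0.05)·[0.6051·0.0000 + 0.3949·0.0917] = 0.0345; exercise value = 0.0000 ≤ continuation, so V_0 = 0.0345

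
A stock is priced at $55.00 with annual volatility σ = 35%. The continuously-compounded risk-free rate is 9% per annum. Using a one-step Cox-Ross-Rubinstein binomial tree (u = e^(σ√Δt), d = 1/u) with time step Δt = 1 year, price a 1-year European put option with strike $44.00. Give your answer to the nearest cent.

$2.18

CRR parameters: u = e^(σ√Δt) = e^(0.35·√1) = 1.4191, d = 1/u = 0.7047
Per-period rate: rΔt = 0.09·1 = 0.09, so R = e^0.09 = 1.0942
Risk-neutral probability p = (e^0.09 − 0.7047)/(1.4191 − 0.7047) = 0.3895/0.7144 = 0.5452
Terminal stock prices: S_u = 78.05, S_d = 38.76
Terminal payoffs (K − S): max(-34.05, 0) = 0, max(5.242, 0) = 5.242
Node 0 (S = 55): V_0 = e^(−0.09)·[0.5452·0.0000 + 0.4548·5.2422] = 2.1789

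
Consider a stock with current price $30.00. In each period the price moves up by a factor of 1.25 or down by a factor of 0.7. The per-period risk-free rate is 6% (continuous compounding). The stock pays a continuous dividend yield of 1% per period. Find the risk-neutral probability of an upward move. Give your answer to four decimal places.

p = 0.6387

Per-period risk-free factor R = e^0.06 = 1.0618; dividend-adjusted growth = e^(0.06−0.01) = 1.0513.
Risk-neutral probability p = (1.0513 − 0.7)/(1.25 − 0.7) = 0.3513/0.5500 = 0.6387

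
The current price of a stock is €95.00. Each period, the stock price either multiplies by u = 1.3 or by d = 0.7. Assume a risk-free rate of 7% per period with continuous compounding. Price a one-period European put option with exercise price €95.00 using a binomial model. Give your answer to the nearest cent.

€10.08

Risk-neutral probability p = (e^0.07 − 0.7)/(1.3 − 0.7) = 0.3725/0.6000 = 0.6208
Terminal stock prices: S_u = 123.5, S_d = 66.5
Terminal payoffs (K − S): max(-28.5, 0) = 0, max(28.5, 0) = 28.5
Node 0 (S = 95): V_0 = e^(−0.07)·[0.6208·0.0000 + 0.3792·28.5000] = 10.0753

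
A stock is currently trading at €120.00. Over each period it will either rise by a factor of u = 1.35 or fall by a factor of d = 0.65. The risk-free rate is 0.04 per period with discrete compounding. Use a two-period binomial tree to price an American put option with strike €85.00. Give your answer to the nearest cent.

Risk-neutral probability p = (1 + 0.04 − 0.65)/(1.35 − 0.65) = 0.3900/0.7000 = 0.5571
Terminal stock prices: S_uu = 218.7, S_ud = 105.3, S_dd = 50.7
Terminal payoffs (K − S): max(-133.7, 0) = 0, max(-20.3, 0) = 0, max(34.3, 0) = 34.3
Node u (S = 162): continuation = 1/1.04·[0.5571·0.0000 + 0.4429·0.0000] = 0.0000; exercise value = 0.0000 ≤ continuation, so V_u = 0.0000
Node d (S = 78): continuation = 1/1.04·[0.5571·0.0000 + 0.4429·34.3000] = 14.6058; exercise value = 7.0000 ≤ continuation, so V_d = 14.6058
Node 0 (S = 120): continuation = 1/1.04·[0.5571·0.0000 + 0.4429·14.6058] = 6.2195; exercise value = 0.0000 ≤ continuation, so V_0 = 6.2195

€6.22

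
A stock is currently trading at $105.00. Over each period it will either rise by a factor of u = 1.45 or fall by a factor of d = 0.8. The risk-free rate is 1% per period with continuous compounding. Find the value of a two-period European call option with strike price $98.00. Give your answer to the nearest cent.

Risk-neutral probability p = (e^0.01 − 0.8)/(1.45 − 0.8) = 0.2101/0.6500 = 0.3232
Terminal stock prices: S_uu = 220.8, S_ud = 121.8, S_dd = 67.2
Terminal payoffs (S − K): max(122.8, 0) = 122.8, max(23.8, 0) = 23.8, max(-30.8, 0) = 0
Node u (S = 152.2): V_u = e^(−0.01)·[0.3232·122.7625 + 0.6768·23.8000] = 55.2251
Node d (S = 84): V_d = e^(−0.01)·[0.3232·23.8000 + 0.6768·0.0000] = 7.6145
Node 0 (S = 105): V_0 = e^(−0.01)·[0.3232·55.2251 + 0.6768·7.6145] = 22.7712

$22.77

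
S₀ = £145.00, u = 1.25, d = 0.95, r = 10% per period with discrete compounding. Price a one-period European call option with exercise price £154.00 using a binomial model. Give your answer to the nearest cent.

Risk-neutral probability p = (1 + 0.1 − 0.95)/(1.25 − 0.95) = 0.1500/0.3000 = 0.5000
Terminal stock prices: S_u = 181.2, S_d = 137.8
Terminal payoffs (S − K): max(27.25, 0) = 27.25, max(-16.25, 0) = 0
Node 0 (S = 145): V_0 = 1/1.1·[0.5000·27.2500 + 0.5000·0.0000] = 12.3864

£12.39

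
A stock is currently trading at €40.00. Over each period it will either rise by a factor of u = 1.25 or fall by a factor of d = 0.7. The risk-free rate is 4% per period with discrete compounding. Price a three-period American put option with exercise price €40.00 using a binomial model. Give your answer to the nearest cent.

€5.65

Risk-neutral probability p = (1 + 0.04 − 0.7)/(1.25 − 0.7) = 0.3400/0.5500 = 0.6182
Terminal stock prices: S_uuu = 78.12, S_uud = 43.75, S_udd = 24.5, S_ddd = 13.72
Terminal payoffs (K − S): max(-38.12, 0) = 0, max(-3.75, 0) = 0, max(15.5, 0) = 15.5, max(26.28, 0) = 26.28
Node uu (S = 62.5): continuation = 1/1.04·[0.6182·0.0000 + 0.3818·0.0000] = 0.0000; exercise value = 0.0000 ≤ continuation, so V_uu = 0.0000
Node ud (S = 35): continuation = 1/1.04·[0.6182·0.0000 + 0.3818·15.5000] = 5.6906; exercise value = 5.0000 ≤ continuation, so V_ud = 5.6906
Node dd (S = 19.6): continuation = 1/1.04·[0.6182·15.5000 + 0.3818·26.2800] = 18.8615; exercise value = 20.4000 > continuation, so V_dd = 20.4000 (exercise)
Node u (S = 50): continuation = 1/1.04·[0.6182·0.0000 + 0.3818·5.6906] = 2.0892; exercise value = 0.0000 ≤ continuation, so V_u = 2.0892
Node d (S = 28): continuation = 1/1.04·[0.6182·5.6906 + 0.3818·20.4000] = 10.8720; exercise value = 12.0000 > continuation, so V_d = 12.0000 (exercise)
Node 0 (S = 40): continuation = 1/1.04·[0.6182·2.0892 + 0.3818·12.0000] = 5.6474; exercise value = 0.0000 ≤ continuation, so V_0 = 5.6474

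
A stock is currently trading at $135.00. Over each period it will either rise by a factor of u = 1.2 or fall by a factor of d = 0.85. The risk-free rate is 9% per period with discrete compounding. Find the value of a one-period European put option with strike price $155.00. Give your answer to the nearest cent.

$11.61

Risk-neutral probability p = (1 + 0.09 − 0.85)/(1.2 − 0.85) = 0.2400/0.3500 = 0.6857
Terminal stock prices: S_u = 162, S_d = 114.8
Terminal payoffs (K − S): max(-7, 0) = 0, max(40.25, 0) = 40.25
Node 0 (S = 135): V_0 = 1/1.09·[0.6857·0.0000 + 0.3143·40.2500] = 11.6055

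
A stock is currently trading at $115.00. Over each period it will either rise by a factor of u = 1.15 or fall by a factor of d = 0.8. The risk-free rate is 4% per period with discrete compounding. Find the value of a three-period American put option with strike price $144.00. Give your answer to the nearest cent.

$29.00

Risk-neutral probability p = (1 + 0.04 − 0.8)/(1.15 − 0.8) = 0.2400/0.3500 = 0.6857
Terminal stock prices: S_uuu = 174.9, S_uud = 121.7, S_udd = 84.64, S_ddd = 58.88
Terminal payoffs (K − S): max(-30.9, 0) = 0, max(22.33, 0) = 22.33, max(59.36, 0) = 59.36, max(85.12, 0) = 85.12
Node uu (S = 152.1): continuation = 1/1.04·[0.6857·0.0000 + 0.3143·22.3300] = 6.7481; exercise value = 0.0000 ≤ continuation, so V_uu = 6.7481
Node ud (S = 105.8): continuation = 1/1.04·[0.6857·22.3300 + 0.3143·59.3600] = 32.6615; exercise value = 38.2000 > continuation, so V_ud = 38.2000 (exercise)
Node dd (S = 73.6): continuation = 1/1.04·[0.6857·59.3600 + 0.3143·85.1200] = 64.8615; exercise value = 70.4000 > continuation, so V_dd = 70.4000 (exercise)
Node u (S = 132.2): continuation = 1/1.04·[0.6857·6.7481 + 0.3143·38.2000] = 15.9932; exercise value = 11.7500 ≤ continuation, so V_u = 15.9932
Node d (S = 92): continuation = 1/1.04·[0.6857·38.2000 + 0.3143·70.4000] = 46.4615; exercise value = 52.0000 > continuation, so V_d = 52.0000 (exercise)
Node 0 (S = 115): continuation = 1/1.04·[0.6857·15.9932 + 0.3143·52.0000] = 26.2593; exercise value = 29.0000 > continuation, so V_0 = 29.0000 (exercise)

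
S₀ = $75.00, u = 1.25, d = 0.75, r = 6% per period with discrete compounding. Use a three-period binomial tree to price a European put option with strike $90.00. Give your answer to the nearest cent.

Risk-neutral probability p = (1 + 0.06 − 0.75)/(1.25 − 0.75) = 0.3100/0.5000 = 0.6200
Terminal stock prices: S_uuu = 146.5, S_uud = 87.89, S_udd = 52.73, S_ddd = 31.64
Terminal payoffs (K − S): max(-56.48, 0) = 0, max(2.109, 0) = 2.109, max(37.27, 0) = 37.27, max(58.36, 0) = 58.36
Node uu (S = 117.2): V_uu = 1/1.06·[0.6200·0.0000 + 0.3800·2.1094] = 0.7562
Node ud (S = 70.31): V_ud = 1/1.06·[0.6200·2.1094 + 0.3800·37.2656] = 14.5932
Node dd (S = 42.19): V_dd = 1/1.06·[0.6200·37.2656 + 0.3800·58.3594] = 42.7182
Node u (S = 93.75): V_u = 1/1.06·[0.6200·0.7562 + 0.3800·14.5932] = 5.6738
Node d (S = 56.25): V_d = 1/1.06·[0.6200·14.5932 + 0.3800·42.7182] = 23.8497
Node 0 (S = 75): V_0 = 1/1.06·[0.6200·5.6738 + 0.3800·23.8497] = 11.8685

$11.87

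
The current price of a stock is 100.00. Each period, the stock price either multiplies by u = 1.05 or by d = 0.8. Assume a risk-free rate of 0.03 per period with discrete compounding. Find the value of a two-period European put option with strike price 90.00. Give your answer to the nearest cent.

Risk-neutral probability p = (1 + 0.03 − 0.8)/(1.05 − 0.8) = 0.2300/0.2500 = 0.9200
Terminal stock prices: S_uu = 110.2, S_ud = 84, S_dd = 64
Terminal payoffs (K − S): max(-20.25, 0) = 0, max(6, 0) = 6, max(26, 0) = 26
Node u (S = 105): V_u = 1/1.03·[0.9200·0.0000 + 0.0800·6.0000] = 0.4660
Node d (S = 80): V_d = 1/1.03·[0.9200·6.0000 + 0.0800·26.0000] = 7.3786
Node 0 (S = 100): V_0 = 1/1.03·[0.9200·0.4660 + 0.0800·7.3786] = 0.9893

0.99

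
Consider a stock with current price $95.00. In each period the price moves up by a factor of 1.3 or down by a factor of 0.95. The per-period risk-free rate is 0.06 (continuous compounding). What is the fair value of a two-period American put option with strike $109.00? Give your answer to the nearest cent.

$14.00

Risk-neutral probability p = (e^0.06 − 0.95)/(1.3 − 0.95) = 0.1118/0.3500 = 0.3195
Terminal stock prices: S_uu = 160.6, S_ud = 117.3, S_dd = 85.74
Terminal payoffs (K − S): max(-51.55, 0) = 0, max(-8.325, 0) = 0, max(23.26, 0) = 23.26
Node u (S = 123.5): continuation = e^(−0.06)·[0.3195·0.0000 + 0.6805·0.0000] = 0.0000; exercise value = 0.0000 ≤ continuation, so V_u = 0.0000
Node d (S = 90.25): continuation = e^(−0.06)·[0.3195·0.0000 + 0.6805·23.2625] = 14.9075; exercise value = 18.7500 > continuation, so V_d = 18.7500 (exercise)
Node 0 (S = 95): continuation = e^(−0.06)·[0.3195·0.0000 + 0.6805·18.7500] = 12.0157; exercise value = 14.0000 > continuation, so V_0 = 14.0000 (exercise)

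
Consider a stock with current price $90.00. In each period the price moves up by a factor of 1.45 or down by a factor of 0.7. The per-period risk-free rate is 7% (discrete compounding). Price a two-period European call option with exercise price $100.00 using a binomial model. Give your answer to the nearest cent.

Risk-neutral probability p = (1 + 0.07 − 0.7)/(1.45 − 0.7) = 0.3700/0.7500 = 0.4933
Terminal stock prices: S_uu = 189.2, S_ud = 91.35, S_dd = 44.1
Terminal payoffs (S − K): max(89.22, 0) = 89.22, max(-8.65, 0) = 0, max(-55.9, 0) = 0
Node u (S = 130.5): V_u = 1/1.07·[0.4933·89.2250 + 0.5067·0.0000] = 41.1380
Node d (S = 63): V_d = 1/1.07·[0.4933·0.0000 + 0.5067·0.0000] = 0.0000
Node 0 (S = 90): V_0 = 1/1.07·[0.4933·41.1380 + 0.5067·0.0000] = 18.9671

$18.97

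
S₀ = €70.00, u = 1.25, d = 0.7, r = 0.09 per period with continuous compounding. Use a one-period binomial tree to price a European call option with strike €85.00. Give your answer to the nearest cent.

€1.64

Risk-neutral probability p = (e^0.09 − 0.7)/(1.25 − 0.7) = 0.3942/0.5500 = 0.7167
Terminal stock prices: S_u = 87.5, S_d = 49
Terminal payoffs (S − K): max(2.5, 0) = 2.5, max(-36, 0) = 0
Node 0 (S = 70): V_0 = e^(−0.09)·[0.7167·2.5000 + 0.2833·0.0000] = 1.6375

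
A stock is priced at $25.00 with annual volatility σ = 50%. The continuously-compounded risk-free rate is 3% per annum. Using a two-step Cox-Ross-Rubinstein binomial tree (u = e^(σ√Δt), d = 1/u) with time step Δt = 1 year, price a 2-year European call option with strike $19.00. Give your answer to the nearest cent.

$10.36

CRR parameters: u = e^(σ√Δt) = e^(0.5·√1) = 1.6487, d = 1/u = 0.6065
Per-period rate: rΔt = 0.03·1 = 0.03, so R = e^0.03 = 1.0305
Risk-neutral probability p = (e^0.03 − 0.6065)/(1.6487 − 0.6065) = 0.4239/1.0422 = 0.4068
Terminal stock prices: S_uu = 67.96, S_ud = 25, S_dd = 9.197
Terminal payoffs (S − K): max(48.96, 0) = 48.96, max(6, 0) = 6, max(-9.803, 0) = 0
Node u (S = 41.22): V_u = e^(−0.03)·[0.4068·48.9570 + 0.5932·6.0000] = 22.7796
Node d (S = 15.16): V_d = e^(−0.03)·[0.4068·6.0000 + 0.5932·0.0000] = 2.3684
Node 0 (S = 25): V_0 = e^(−0.03)·[0.4068·22.7796 + 0.5932·2.3684] = 10.3555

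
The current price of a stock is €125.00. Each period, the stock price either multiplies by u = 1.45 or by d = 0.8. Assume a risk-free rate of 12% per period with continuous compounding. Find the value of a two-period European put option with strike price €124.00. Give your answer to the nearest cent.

Risk-neutral probability p = (e^0.12 − 0.8)/(1.45 − 0.8) = 0.3275/0.6500 = 0.5038
Terminal stock prices: S_uu = 262.8, S_ud = 145, S_dd = 80
Terminal payoffs (K − S): max(-138.8, 0) = 0, max(-21, 0) = 0, max(44, 0) = 44
Node u (S = 181.2): V_u = e^(−0.12)·[0.5038·0.0000 + 0.4962·0.0000] = 0.0000
Node d (S = 100): V_d = e^(−0.12)·[0.5038·0.0000 + 0.4962·44.0000] = 19.3623
Node 0 (S = 125): V_0 = e^(−0.12)·[0.5038·0.0000 + 0.4962·19.3623] = 8.5205

€8.52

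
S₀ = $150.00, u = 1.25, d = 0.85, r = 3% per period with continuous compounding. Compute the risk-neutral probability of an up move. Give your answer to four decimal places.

Risk-neutral probability p = (e^0.03 − 0.85)/(1.25 − 0.85) = 0.1805/0.4000 = 0.4511

p = 0.4511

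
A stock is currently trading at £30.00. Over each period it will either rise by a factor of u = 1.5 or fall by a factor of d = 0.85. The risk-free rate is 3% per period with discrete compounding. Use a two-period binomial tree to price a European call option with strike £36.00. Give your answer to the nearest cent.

£3.13

Risk-neutral probability p = (1 + 0.03 − 0.85)/(1.5 − 0.85) = 0.1800/0.6500 = 0.2769
Terminal stock prices: S_uu = 67.5, S_ud = 38.25, S_dd = 21.67
Terminal payoffs (S − K): max(31.5, 0) = 31.5, max(2.25, 0) = 2.25, max(-14.33, 0) = 0
Node u (S = 45): V_u = 1/1.03·[0.2769·31.5000 + 0.7231·2.2500] = 10.0485
Node d (S = 25.5): V_d = 1/1.03·[0.2769·2.2500 + 0.7231·0.0000] = 0.6049
Node 0 (S = 30): V_0 = 1/1.03·[0.2769·10.0485 + 0.7231·0.6049] = 3.1263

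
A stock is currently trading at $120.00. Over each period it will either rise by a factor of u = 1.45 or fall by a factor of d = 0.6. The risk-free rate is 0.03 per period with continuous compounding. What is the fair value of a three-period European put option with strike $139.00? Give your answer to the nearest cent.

Risk-neutral probability p = (e^0.03 − 0.6)/(1.45 − 0.6) = 0.4305/0.8500 = 0.5064
Terminal stock prices: S_uuu = 365.8, S_uud = 151.4, S_udd = 62.64, S_ddd = 25.92
Terminal payoffs (K − S): max(-226.8, 0) = 0, max(-12.38, 0) = 0, max(76.36, 0) = 76.36, max(113.1, 0) = 113.1
Node uu (S = 252.3): V_uu = e^(−0.03)·[0.5064·0.0000 + 0.4936·0.0000] = 0.0000
Node ud (S = 104.4): V_ud = e^(−0.03)·[0.5064·0.0000 + 0.4936·76.3600] = 36.5761
Node dd (S = 43.2): V_dd = e^(−0.03)·[0.5064·76.3600 + 0.4936·113.0800] = 91.6919
Node u (S = 174): V_u = e^(−0.03)·[0.5064·0.0000 + 0.4936·36.5761] = 17.5198
Node d (S = 72): V_d = e^(−0.03)·[0.5064·36.5761 + 0.4936·91.6919] = 61.8953
Node 0 (S = 120): V_0 = e^(−0.03)·[0.5064·17.5198 + 0.4936·61.8953] = 38.2577

$38.26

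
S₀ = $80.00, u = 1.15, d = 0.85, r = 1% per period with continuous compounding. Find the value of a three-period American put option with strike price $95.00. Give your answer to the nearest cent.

Risk-neutral probability p = (e^0.01 − 0.85)/(1.15 − 0.85) = 0.1601/0.3000 = 0.5335
Terminal stock prices: S_uuu = 121.7, S_uud = 89.93, S_udd = 66.47, S_ddd = 49.13
Terminal payoffs (K − S): max(-26.67, 0) = 0, max(5.07, 0) = 5.07, max(28.53, 0) = 28.53, max(45.87, 0) = 45.87
Node uu (S = 105.8): continuation = e^(−0.01)·[0.5335·0.0000 + 0.4665·5.0700] = 2.3416; exercise value = 0.0000 ≤ continuation, so V_uu = 2.3416
Node ud (S = 78.2): continuation = e^(−0.01)·[0.5335·5.0700 + 0.4665·28.5300] = 15.8547; exercise value = 16.8000 > continuation, so V_ud = 16.8000 (exercise)
Node dd (S = 57.8): continuation = e^(−0.01)·[0.5335·28.5300 + 0.4665·45.8700] = 36.2547; exercise value = 37.2000 > continuation, so V_dd = 37.2000 (exercise)
Node u (S = 92): continuation = e^(−0.01)·[0.5335·2.3416 + 0.4665·16.8000] = 8.9960; exercise value = 3.0000 ≤ continuation, so V_u = 8.9960
Node d (S = 68): continuation = e^(−0.01)·[0.5335·16.8000 + 0.4665·37.2000] = 26.0547; exercise value = 27.0000 > continuation, so V_d = 27.0000 (exercise)
Node 0 (S = 80): continuation = e^(−0.01)·[0.5335·8.9960 + 0.4665·27.0000] = 17.2218; exercise value = 15.0000 ≤ continuation, so V_0 = 17.2218

$17.22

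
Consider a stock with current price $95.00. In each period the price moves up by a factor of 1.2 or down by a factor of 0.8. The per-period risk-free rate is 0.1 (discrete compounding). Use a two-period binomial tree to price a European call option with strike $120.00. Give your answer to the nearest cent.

$7.81

Risk-neutral probability p = (1 + 0.1 − 0.8)/(1.2 − 0.8) = 0.3000/0.4000 = 0.7500
Terminal stock prices: S_uu = 136.8, S_ud = 91.2, S_dd = 60.8
Terminal payoffs (S − K): max(16.8, 0) = 16.8, max(-28.8, 0) = 0, max(-59.2, 0) = 0
Node u (S = 114): V_u = 1/1.1·[0.7500·16.8000 + 0.2500·0.0000] = 11.4545
Node d (S = 76): V_d = 1/1.1·[0.7500·0.0000 + 0.2500·0.0000] = 0.0000
Node 0 (S = 95): V_0 = 1/1.1·[0.7500·11.4545 + 0.2500·0.0000] = 7.8099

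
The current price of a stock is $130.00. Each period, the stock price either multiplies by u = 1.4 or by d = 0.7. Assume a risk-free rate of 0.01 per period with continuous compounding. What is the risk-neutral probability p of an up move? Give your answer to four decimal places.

p = 0.4429

Risk-neutral probability p = (e^0.01 − 0.7)/(1.4 − 0.7) = 0.3101/0.7000 = 0.4429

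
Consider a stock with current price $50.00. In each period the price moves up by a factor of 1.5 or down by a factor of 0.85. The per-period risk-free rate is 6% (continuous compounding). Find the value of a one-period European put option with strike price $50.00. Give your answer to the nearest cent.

Risk-neutral probability p = (e^0.06 − 0.85)/(1.5 − 0.85) = 0.2118/0.6500 = 0.3259
Terminal stock prices: S_u = 75, S_d = 42.5
Terminal payoffs (K − S): max(-25, 0) = 0, max(7.5, 0) = 7.5
Node 0 (S = 50): V_0 = e^(−0.06)·[0.3259·0.0000 + 0.6741·7.5000] = 4.7613

$4.76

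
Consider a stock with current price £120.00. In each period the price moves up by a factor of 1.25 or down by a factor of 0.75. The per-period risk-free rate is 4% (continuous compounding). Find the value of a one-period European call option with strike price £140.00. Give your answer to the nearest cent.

£5.59

Risk-neutral probability p = (e^0.04 − 0.75)/(1.25 − 0.75) = 0.2908/0.5000 = 0.5816
Terminal stock prices: S_u = 150, S_d = 90
Terminal payoffs (S − K): max(10, 0) = 10, max(-50, 0) = 0
Node 0 (S = 120): V_0 = e^(−0.04)·[0.5816·10.0000 + 0.4184·0.0000] = 5.5882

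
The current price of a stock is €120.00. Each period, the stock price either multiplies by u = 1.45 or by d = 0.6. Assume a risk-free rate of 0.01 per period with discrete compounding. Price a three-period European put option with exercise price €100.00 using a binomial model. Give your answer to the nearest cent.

€24.03

Risk-neutral probability p = (1 + 0.01 − 0.6)/(1.45 − 0.6) = 0.4100/0.8500 = 0.4824
Terminal stock prices: S_uuu = 365.8, S_uud = 151.4, S_udd = 62.64, S_ddd = 25.92
Terminal payoffs (K − S): max(-265.8, 0) = 0, max(-51.38, 0) = 0, max(37.36, 0) = 37.36, max(74.08, 0) = 74.08
Node uu (S = 252.3): V_uu = 1/1.01·[0.4824·0.0000 + 0.5176·0.0000] = 0.0000
Node ud (S = 104.4): V_ud = 1/1.01·[0.4824·0.0000 + 0.5176·37.3600] = 19.1478
Node dd (S = 43.2): V_dd = 1/1.01·[0.4824·37.3600 + 0.5176·74.0800] = 55.8099
Node u (S = 174): V_u = 1/1.01·[0.4824·0.0000 + 0.5176·19.1478] = 9.8137
Node d (S = 72): V_d = 1/1.01·[0.4824·19.1478 + 0.5176·55.8099] = 37.7484
Node 0 (S = 120): V_0 = 1/1.01·[0.4824·9.8137 + 0.5176·37.7484] = 24.0336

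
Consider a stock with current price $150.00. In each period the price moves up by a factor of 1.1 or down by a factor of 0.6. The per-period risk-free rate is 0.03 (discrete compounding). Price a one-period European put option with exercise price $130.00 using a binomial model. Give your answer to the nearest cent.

$5.44

Risk-neutral probability p = (1 + 0.03 − 0.6)/(1.1 − 0.6) = 0.4300/0.5000 = 0.8600
Terminal stock prices: S_u = 165, S_d = 90
Terminal payoffs (K − S): max(-35, 0) = 0, max(40, 0) = 40
Node 0 (S = 150): V_0 = 1/1.03·[0.8600·0.0000 + 0.1400·40.0000] = 5.4369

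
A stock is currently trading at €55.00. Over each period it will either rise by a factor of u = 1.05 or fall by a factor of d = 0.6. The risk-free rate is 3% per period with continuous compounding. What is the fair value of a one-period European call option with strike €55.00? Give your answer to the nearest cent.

€2.55

Risk-neutral probability p = (e^0.03 − 0.6)/(1.05 − 0.6) = 0.4305/0.4500 = 0.9566
Terminal stock prices: S_u = 57.75, S_d = 33
Terminal payoffs (S − K): max(2.75, 0) = 2.75, max(-22, 0) = 0
Node 0 (S = 55): V_0 = e^(−0.03)·[0.9566·2.7500 + 0.0434·0.0000] = 2.5528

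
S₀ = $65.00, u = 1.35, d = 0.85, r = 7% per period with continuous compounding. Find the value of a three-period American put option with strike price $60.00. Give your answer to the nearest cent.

$3.49

Risk-neutral probability p = (e^0.07 − 0.85)/(1.35 − 0.85) = 0.2225/0.5000 = 0.4450
Terminal stock prices: S_uuu = 159.9, S_uud = 100.7, S_udd = 63.4, S_ddd = 39.92
Terminal payoffs (K − S): max(-99.92, 0) = 0, max(-40.69, 0) = 0, max(-3.399, 0) = 0, max(20.08, 0) = 20.08
Node uu (S = 118.5): continuation = e^(−0.07)·[0.4450·0.0000 + 0.5550·0.0000] = 0.0000; exercise value = 0.0000 ≤ continuation, so V_uu = 0.0000
Node ud (S = 74.59): continuation = e^(−0.07)·[0.4450·0.0000 + 0.5550·0.0000] = 0.0000; exercise value = 0.0000 ≤ continuation, so V_ud = 0.0000
Node dd (S = 46.96): continuation = e^(−0.07)·[0.4450·0.0000 + 0.5550·20.0819] = 10.3916; exercise value = 13.0375 > continuation, so V_dd = 13.0375 (exercise)
Node u (S = 87.75): continuation = e^(−0.07)·[0.4450·0.0000 + 0.5550·0.0000] = 0.0000; exercise value = 0.0000 ≤ continuation, so V_u = 0.0000
Node d (S = 55.25): continuation = e^(−0.07)·[0.4450·0.0000 + 0.5550·13.0375] = 6.7464; exercise value = 4.7500 ≤ continuation, so V_d = 6.7464
Node 0 (S = 65): continuation = e^(−0.07)·[0.4450·0.0000 + 0.5550·6.7464] = 3.4910; exercise value = 0.0000 ≤ continuation, so V_0 = 3.4910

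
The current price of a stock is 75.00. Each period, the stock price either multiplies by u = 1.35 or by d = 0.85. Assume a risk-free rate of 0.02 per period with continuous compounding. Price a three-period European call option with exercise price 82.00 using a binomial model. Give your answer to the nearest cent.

Risk-neutral probability p = (e^0.02 − 0.85)/(1.35 − 0.85) = 0.1702/0.5000 = 0.3404
Terminal stock prices: S_uuu = 184.5, S_uud = 116.2, S_udd = 73.15, S_ddd = 46.06
Terminal payoffs (S − K): max(102.5, 0) = 102.5, max(34.18, 0) = 34.18, max(-8.847, 0) = 0, max(-35.94, 0) = 0
Node uu (S = 136.7): V_uu = e^(−0.02)·[0.3404·102.5281 + 0.6596·34.1844] = 56.3112
Node ud (S = 86.06): V_ud = e^(−0.02)·[0.3404·34.1844 + 0.6596·0.0000] = 11.4060
Node dd (S = 54.19): V_dd = e^(−0.02)·[0.3404·0.0000 + 0.6596·0.0000] = 0.0000
Node u (S = 101.2): V_u = e^(−0.02)·[0.3404·56.3112 + 0.6596·11.4060] = 26.1633
Node d (S = 63.75): V_d = e^(−0.02)·[0.3404·11.4060 + 0.6596·0.0000] = 3.8058
Node 0 (S = 75): V_0 = e^(−0.02)·[0.3404·26.1633 + 0.6596·3.8058] = 11.1903

11.19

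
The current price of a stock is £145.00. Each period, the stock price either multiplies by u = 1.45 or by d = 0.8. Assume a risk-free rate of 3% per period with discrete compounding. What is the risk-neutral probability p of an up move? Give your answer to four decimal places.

p = 0.3538

Risk-neutral probability p = (1 + 0.03 − 0.8)/(1.45 − 0.8) = 0.2300/0.6500 = 0.3538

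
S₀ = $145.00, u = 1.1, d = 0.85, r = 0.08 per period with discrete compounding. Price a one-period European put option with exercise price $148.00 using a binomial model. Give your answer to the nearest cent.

$1.83

Risk-neutral probability p = (1 + 0.08 − 0.85)/(1.1 − 0.85) = 0.2300/0.2500 = 0.9200
Terminal stock prices: S_u = 159.5, S_d = 123.2
Terminal payoffs (K − S): max(-11.5, 0) = 0, max(24.75, 0) = 24.75
Node 0 (S = 145): V_0 = 1/1.08·[0.9200·0.0000 + 0.0800·24.7500] = 1.8333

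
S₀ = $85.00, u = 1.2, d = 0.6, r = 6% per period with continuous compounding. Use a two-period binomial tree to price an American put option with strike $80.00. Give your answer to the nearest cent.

$9.24

Risk-neutral probability p = (e^0.06 − 0.6)/(1.2 − 0.6) = 0.4618/0.6000 = 0.7697
Terminal stock prices: S_uu = 122.4, S_ud = 61.2, S_dd = 30.6
Terminal payoffs (K − S): max(-42.4, 0) = 0, max(18.8, 0) = 18.8, max(49.4, 0) = 49.4
Node u (S = 102): continuation = e^(−0.06)·[0.7697·0.0000 + 0.2303·18.8000] = 4.0770; exercise value = 0.0000 ≤ continuation, so V_u = 4.0770
Node d (S = 51): continuation = e^(−0.06)·[0.7697·18.8000 + 0.2303·49.4000] = 24.3412; exercise value = 29.0000 > continuation, so V_d = 29.0000 (exercise)
Node 0 (S = 85): continuation = e^(−0.06)·[0.7697·4.0770 + 0.2303·29.0000] = 9.2444; exercise value = 0.0000 ≤ continuation, so V_0 = 9.2444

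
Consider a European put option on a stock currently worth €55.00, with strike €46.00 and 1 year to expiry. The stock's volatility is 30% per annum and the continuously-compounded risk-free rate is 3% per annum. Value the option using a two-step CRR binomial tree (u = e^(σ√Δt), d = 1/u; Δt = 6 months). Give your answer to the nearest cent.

€2.60

CRR parameters: u = e^(σ√Δt) = e^(0.3·√0.5) = 1.2363, d = 1/u = 0.8089
Per-period rate: rΔt = 0.03·0.5 = 0.015, so R = e^0.015 = 1.0151
Risk-neutral probability p = (e^0.015 − 0.8089)/(1.2363 − 0.8089) = 0.2063/0.4275 = 0.4825
Terminal stock prices: S_uu = 84.07, S_ud = 55, S_dd = 35.98
Terminal payoffs (K − S): max(-38.07, 0) = 0, max(-9, 0) = 0, max(10.02, 0) = 10.02
Node u (S = 68): V_u = e^(−0.015)·[0.4825·0.0000 + 0.5175·0.0000] = 0.0000
Node d (S = 44.49): V_d = e^(−0.015)·[0.4825·0.0000 + 0.5175·10.0162] = 5.1060
Node 0 (S = 55): V_0 = e^(−0.015)·[0.4825·0.0000 + 0.5175·5.1060] = 2.6029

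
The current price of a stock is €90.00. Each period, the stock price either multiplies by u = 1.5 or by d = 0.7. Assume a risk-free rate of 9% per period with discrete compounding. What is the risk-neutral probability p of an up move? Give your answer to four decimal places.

Risk-neutral probability p = (1 + 0.09 − 0.7)/(1.5 − 0.7) = 0.3900/0.8000 = 0.4875

p = 0.4875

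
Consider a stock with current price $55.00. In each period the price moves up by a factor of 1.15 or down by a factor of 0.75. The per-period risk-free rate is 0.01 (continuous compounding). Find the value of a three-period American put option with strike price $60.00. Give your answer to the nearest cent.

$10.08

Risk-neutral probability p = (e^0.01 − 0.75)/(1.15 − 0.75) = 0.2601/0.4000 = 0.6501
Terminal stock prices: S_uuu = 83.65, S_uud = 54.55, S_udd = 35.58, S_ddd = 23.2
Terminal payoffs (K − S): max(-23.65, 0) = 0, max(5.447, 0) = 5.447, max(24.42, 0) = 24.42, max(36.8, 0) = 36.8
Node uu (S = 72.74): continuation = e^(−0.01)·[0.6501·0.0000 + 0.3499·5.4469] = 1.8868; exercise value = 0.0000 ≤ continuation, so V_uu = 1.8868
Node ud (S = 47.44): continuation = e^(−0.01)·[0.6501·5.4469 + 0.3499·24.4219] = 11.9655; exercise value = 12.5625 > continuation, so V_ud = 12.5625 (exercise)
Node dd (S = 30.94): continuation = e^(−0.01)·[0.6501·24.4219 + 0.3499·36.7969] = 28.4655; exercise value = 29.0625 > continuation, so V_dd = 29.0625 (exercise)
Node u (S = 63.25): continuation = e^(−0.01)·[0.6501·1.8868 + 0.3499·12.5625] = 5.5660; exercise value = 0.0000 ≤ continuation, so V_u = 5.5660
Node d (S = 41.25): continuation = e^(−0.01)·[0.6501·12.5625 + 0.3499·29.0625] = 18.1530; exercise value = 18.7500 > continuation, so V_d = 18.7500 (exercise)
Node 0 (S = 55): continuation = e^(−0.01)·[0.6501·5.5660 + 0.3499·18.7500] = 10.0775; exercise value = 5.0000 ≤ continuation, so V_0 = 10.0775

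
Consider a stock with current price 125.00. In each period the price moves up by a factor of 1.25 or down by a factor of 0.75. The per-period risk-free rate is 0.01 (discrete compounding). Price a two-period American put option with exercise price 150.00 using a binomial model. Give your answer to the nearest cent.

34.76

Risk-neutral probability p = (1 + 0.01 − 0.75)/(1.25 − 0.75) = 0.2600/0.5000 = 0.5200
Terminal stock prices: S_uu = 195.3, S_ud = 117.2, S_dd = 70.31
Terminal payoffs (K − S): max(-45.31, 0) = 0, max(32.81, 0) = 32.81, max(79.69, 0) = 79.69
Node u (S = 156.2): continuation = 1/1.01·[0.5200·0.0000 + 0.4800·32.8125] = 15.5941; exercise value = 0.0000 ≤ continuation, so V_u = 15.5941
Node d (S = 93.75): continuation = 1/1.01·[0.5200·32.8125 + 0.4800·79.6875] = 54.7649; exercise value = 56.2500 > continuation, so V_d = 56.2500 (exercise)
Node 0 (S = 125): continuation = 1/1.01·[0.5200·15.5941 + 0.4800·56.2500] = 34.7613; exercise value = 25.0000 ≤ continuation, so V_0 = 34.7613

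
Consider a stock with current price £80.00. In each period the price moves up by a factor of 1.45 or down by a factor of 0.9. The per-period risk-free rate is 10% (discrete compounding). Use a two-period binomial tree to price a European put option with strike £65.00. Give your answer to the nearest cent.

£0.07

Risk-neutral probability p = (1 + 0.1 − 0.9)/(1.45 − 0.9) = 0.2000/0.5500 = 0.3636
Terminal stock prices: S_uu = 168.2, S_ud = 104.4, S_dd = 64.8
Terminal payoffs (K − S): max(-103.2, 0) = 0, max(-39.4, 0) = 0, max(0.2, 0) = 0.2
Node u (S = 116): V_u = 1/1.1·[0.3636·0.0000 + 0.6364·0.0000] = 0.0000
Node d (S = 72): V_d = 1/1.1·[0.3636·0.0000 + 0.6364·0.2000] = 0.1157
Node 0 (S = 80): V_0 = 1/1.1·[0.3636·0.0000 + 0.6364·0.1157] = 0.0669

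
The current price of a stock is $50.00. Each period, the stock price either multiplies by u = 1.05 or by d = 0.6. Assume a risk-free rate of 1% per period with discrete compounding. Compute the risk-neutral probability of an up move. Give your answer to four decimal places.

p = 0.9111

Risk-neutral probability p = (1 + 0.01 − 0.6)/(1.05 − 0.6) = 0.4100/0.4500 = 0.9111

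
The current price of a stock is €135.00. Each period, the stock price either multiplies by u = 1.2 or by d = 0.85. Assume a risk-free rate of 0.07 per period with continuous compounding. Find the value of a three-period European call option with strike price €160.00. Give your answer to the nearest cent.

€17.14

Risk-neutral probability p = (e^0.07 − 0.85)/(1.2 − 0.85) = 0.2225/0.3500 = 0.6357
Terminal stock prices: S_uuu = 233.3, S_uud = 165.2, S_udd = 117, S_ddd = 82.91
Terminal payoffs (S − K): max(73.28, 0) = 73.28, max(5.24, 0) = 5.24, max(-42.96, 0) = 0, max(-77.09, 0) = 0
Node uu (S = 194.4): V_uu = e^(−0.07)·[0.6357·73.2800 + 0.3643·5.2400] = 45.2170
Node ud (S = 137.7): V_ud = e^(−0.07)·[0.6357·5.2400 + 0.3643·0.0000] = 3.1061
Node dd (S = 97.54): V_dd = e^(−0.07)·[0.6357·0.0000 + 0.3643·0.0000] = 0.0000
Node u (S = 162): V_u = e^(−0.07)·[0.6357·45.2170 + 0.3643·3.1061] = 27.8577
Node d (S = 114.8): V_d = e^(−0.07)·[0.6357·3.1061 + 0.3643·0.0000] = 1.8411
Node 0 (S = 135): V_0 = e^(−0.07)·[0.6357·27.8577 + 0.3643·1.8411] = 17.1382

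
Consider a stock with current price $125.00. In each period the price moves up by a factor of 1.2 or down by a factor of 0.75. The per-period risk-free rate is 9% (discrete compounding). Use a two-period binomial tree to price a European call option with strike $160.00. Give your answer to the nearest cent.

$9.61

Risk-neutral probability p = (1 + 0.09 − 0.75)/(1.2 − 0.75) = 0.3400/0.4500 = 0.7556
Terminal stock prices: S_uu = 180, S_ud = 112.5, S_dd = 70.31
Terminal payoffs (S − K): max(20, 0) = 20, max(-47.5, 0) = 0, max(-89.69, 0) = 0
Node u (S = 150): V_u = 1/1.09·[0.7556·20.0000 + 0.2444·0.0000] = 13.8634
Node d (S = 93.75): V_d = 1/1.09·[0.7556·0.0000 + 0.2444·0.0000] = 0.0000
Node 0 (S = 125): V_0 = 1/1.09·[0.7556·13.8634 + 0.2444·0.0000] = 9.6097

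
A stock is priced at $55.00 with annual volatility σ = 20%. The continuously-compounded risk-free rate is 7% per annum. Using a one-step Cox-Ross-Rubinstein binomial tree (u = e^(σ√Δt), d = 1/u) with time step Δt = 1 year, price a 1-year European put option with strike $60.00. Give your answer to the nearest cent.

CRR parameters: u = e^(σ√Δt) = e^(0.2·√1) = 1.2214, d = 1/u = 0.8187
Per-period rate: rΔt = 0.07·1 = 0.07, so R = e^0.07 = 1.0725
Risk-neutral probability p = (e^0.07 − 0.8187)/(1.2214 − 0.8187) = 0.2538/0.4027 = 0.6302
Terminal stock prices: S_u = 67.18, S_d = 45.03
Terminal payoffs (K − S): max(-7.177, 0) = 0, max(14.97, 0) = 14.97
Node 0 (S = 55): V_0 = e^(−0.07)·[0.6302·0.0000 + 0.3698·14.9698] = 5.1611

$5.16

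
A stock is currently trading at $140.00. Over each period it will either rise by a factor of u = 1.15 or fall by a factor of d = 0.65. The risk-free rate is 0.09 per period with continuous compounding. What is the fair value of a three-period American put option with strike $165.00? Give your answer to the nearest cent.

Risk-neutral probability p = (e^0.09 − 0.65)/(1.15 − 0.65) = 0.4442/0.5000 = 0.8883
Terminal stock prices: S_uuu = 212.9, S_uud = 120.3, S_udd = 68.02, S_ddd = 38.45
Terminal payoffs (K − S): max(-47.92, 0) = 0, max(44.65, 0) = 44.65, max(96.98, 0) = 96.98, max(126.6, 0) = 126.6
Node uu (S = 185.1): continuation = e^(−0.09)·[0.8883·0.0000 + 0.1117·44.6525] = 4.5564; exercise value = 0.0000 ≤ continuation, so V_uu = 4.5564
Node ud (S = 104.7): continuation = e^(−0.09)·[0.8883·44.6525 + 0.1117·96.9775] = 46.1486; exercise value = 60.3500 > continuation, so V_ud = 60.3500 (exercise)
Node dd (S = 59.15): continuation = e^(−0.09)·[0.8883·96.9775 + 0.1117·126.5525] = 91.6486; exercise value = 105.8500 > continuation, so V_dd = 105.8500 (exercise)
Node u (S = 161): continuation = e^(−0.09)·[0.8883·4.5564 + 0.1117·60.3500] = 9.8575; exercise value = 4.0000 ≤ continuation, so V_u = 9.8575
Node d (S = 91): continuation = e^(−0.09)·[0.8883·60.3500 + 0.1117·105.8500] = 59.7986; exercise value = 74.0000 > continuation, so V_d = 74.0000 (exercise)
Node 0 (S = 140): continuation = e^(−0.09)·[0.8883·9.8575 + 0.1117·74.0000] = 15.5543; exercise value = 25.0000 > continuation, so V_0 = 25.0000 (exercise)

$25.00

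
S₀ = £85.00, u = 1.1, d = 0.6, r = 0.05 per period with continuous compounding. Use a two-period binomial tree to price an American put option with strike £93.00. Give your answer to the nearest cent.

Risk-neutral probability p = (e^0.05 − 0.6)/(1.1 − 0.6) = 0.4513/0.5000 = 0.9025
Terminal stock prices: S_uu = 102.9, S_ud = 56.1, S_dd = 30.6
Terminal payoffs (K − S): max(-9.85, 0) = 0, max(36.9, 0) = 36.9, max(62.4, 0) = 62.4
Node u (S = 93.5): continuation = e^(−0.05)·[0.9025·0.0000 + 0.0975·36.9000] = 3.4208; exercise value = 0.0000 ≤ continuation, so V_u = 3.4208
Node d (S = 51): continuation = e^(−0.05)·[0.9025·36.9000 + 0.0975·62.4000] = 37.4643; exercise value = 42.0000 > continuation, so V_d = 42.0000 (exercise)
Node 0 (S = 85): continuation = e^(−0.05)·[0.9025·3.4208 + 0.0975·42.0000] = 6.8304; exercise value = 8.0000 > continuation, so V_0 = 8.0000 (exercise)

£8.00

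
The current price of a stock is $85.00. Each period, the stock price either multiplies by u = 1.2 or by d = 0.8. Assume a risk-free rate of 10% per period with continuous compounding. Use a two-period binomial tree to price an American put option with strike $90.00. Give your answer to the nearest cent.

$5.96

Risk-neutral probability p = (e^0.1 − 0.8)/(1.2 − 0.8) = 0.3052/0.4000 = 0.7629
Terminal stock prices: S_uu = 122.4, S_ud = 81.6, S_dd = 54.4
Terminal payoffs (K − S): max(-32.4, 0) = 0, max(8.4, 0) = 8.4, max(35.6, 0) = 35.6
Node u (S = 102): continuation = e^(−0.1)·[0.7629·0.0000 + 0.2371·8.4000] = 1.8019; exercise value = 0.0000 ≤ continuation, so V_u = 1.8019
Node d (S = 68): continuation = e^(−0.1)·[0.7629·8.4000 + 0.2371·35.6000] = 13.4354; exercise value = 22.0000 > continuation, so V_d = 22.0000 (exercise)
Node 0 (S = 85): continuation = e^(−0.1)·[0.7629·1.8019 + 0.2371·22.0000] = 5.9632; exercise value = 5.0000 ≤ continuation, so V_0 = 5.9632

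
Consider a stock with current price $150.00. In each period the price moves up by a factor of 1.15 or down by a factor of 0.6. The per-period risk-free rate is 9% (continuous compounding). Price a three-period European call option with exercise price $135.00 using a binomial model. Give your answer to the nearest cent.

Risk-neutral probability p = (e^0.09 − 0.6)/(1.15 − 0.6) = 0.4942/0.5500 = 0.8985
Terminal stock prices: S_uuu = 228.1, S_uud = 119, S_udd = 62.1, S_ddd = 32.4
Terminal payoffs (S − K): max(93.13, 0) = 93.13, max(-15.98, 0) = 0, max(-72.9, 0) = 0, max(-102.6, 0) = 0
Node uu (S = 198.4): V_uu = e^(−0.09)·[0.8985·93.1312 + 0.1015·0.0000] = 76.4762
Node ud (S = 103.5): V_ud = e^(−0.09)·[0.8985·0.0000 + 0.1015·0.0000] = 0.0000
Node dd (S = 54): V_dd = e^(−0.09)·[0.8985·0.0000 + 0.1015·0.0000] = 0.0000
Node u (S = 172.5): V_u = e^(−0.09)·[0.8985·76.4762 + 0.1015·0.0000] = 62.7997
Node d (S = 90): V_d = e^(−0.09)·[0.8985·0.0000 + 0.1015·0.0000] = 0.0000
Node 0 (S = 150): V_0 = e^(−0.09)·[0.8985·62.7997 + 0.1015·0.0000] = 51.5689

$51.57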